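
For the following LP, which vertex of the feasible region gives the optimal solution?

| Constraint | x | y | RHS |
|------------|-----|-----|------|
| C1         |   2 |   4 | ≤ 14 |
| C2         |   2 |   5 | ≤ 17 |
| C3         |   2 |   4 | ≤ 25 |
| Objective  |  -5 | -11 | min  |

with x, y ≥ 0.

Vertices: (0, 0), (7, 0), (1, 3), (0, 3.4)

Evaluate the objective at each vertex of the feasible region:
  z(0, 0) = 0
  z(7, 0) = -35
  z(1, 3) = -38  ←
  z(0, 3.4) = -37.4
The minimum is at x = 1, y = 3.

(1, 3)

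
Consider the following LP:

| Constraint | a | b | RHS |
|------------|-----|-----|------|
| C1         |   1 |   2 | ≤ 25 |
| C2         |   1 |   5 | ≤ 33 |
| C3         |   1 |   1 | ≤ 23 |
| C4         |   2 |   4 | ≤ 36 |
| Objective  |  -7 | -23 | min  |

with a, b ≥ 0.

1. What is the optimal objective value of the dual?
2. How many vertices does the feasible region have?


1. -171
2. 4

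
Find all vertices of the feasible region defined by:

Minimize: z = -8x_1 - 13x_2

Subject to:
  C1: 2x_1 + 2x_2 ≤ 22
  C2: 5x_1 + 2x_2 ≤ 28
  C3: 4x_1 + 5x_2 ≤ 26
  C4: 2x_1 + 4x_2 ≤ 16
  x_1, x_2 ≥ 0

(0, 0), (5.6, 0), (5.176, 1.059), (4, 2), (0, 4)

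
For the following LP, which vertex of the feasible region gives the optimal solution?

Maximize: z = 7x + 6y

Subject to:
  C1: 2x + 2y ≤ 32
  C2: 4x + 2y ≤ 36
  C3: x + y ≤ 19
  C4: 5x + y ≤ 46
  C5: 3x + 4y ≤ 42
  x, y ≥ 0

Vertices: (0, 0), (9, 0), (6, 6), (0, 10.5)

Evaluate the objective at each vertex of the feasible region:
  z(0, 0) = 0
  z(9, 0) = 63
  z(6, 6) = 78  ←
  z(0, 10.5) = 63
The maximum is at x = 6, y = 6.

(6, 6)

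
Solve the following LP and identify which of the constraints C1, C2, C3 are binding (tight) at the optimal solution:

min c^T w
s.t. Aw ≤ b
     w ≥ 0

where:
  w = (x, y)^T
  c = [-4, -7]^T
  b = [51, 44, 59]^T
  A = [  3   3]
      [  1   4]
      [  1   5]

At x = 8, y = 9, compute slack b - a·x for each constraint:
  C1: 51 − 51 = 0  (binding)
  C2: 44 − 44 = 0  (binding)
  C3: 59 − 53 = 6  (slack)

Optimal: x = 8, y = 9
Binding: C1, C2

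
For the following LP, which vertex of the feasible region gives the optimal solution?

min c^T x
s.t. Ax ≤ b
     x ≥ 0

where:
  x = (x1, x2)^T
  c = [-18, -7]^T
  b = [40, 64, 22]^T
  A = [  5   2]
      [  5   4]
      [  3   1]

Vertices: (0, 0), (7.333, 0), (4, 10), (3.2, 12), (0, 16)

Evaluate the objective at each vertex of the feasible region:
  z(0, 0) = 0
  z(7.333, 0) = -132
  z(4, 10) = -142  ←
  z(3.2, 12) = -141.6
  z(0, 16) = -112
The minimum is at x1 = 4, x2 = 10.

(4, 10)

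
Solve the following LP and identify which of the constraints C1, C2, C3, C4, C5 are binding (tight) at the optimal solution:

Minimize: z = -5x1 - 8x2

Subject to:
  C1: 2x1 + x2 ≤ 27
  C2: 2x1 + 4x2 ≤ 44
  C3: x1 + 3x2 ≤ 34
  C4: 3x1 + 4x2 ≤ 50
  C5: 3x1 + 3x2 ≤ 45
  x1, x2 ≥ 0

At x1 = 6, x2 = 8, compute slack b - a·x for each constraint:
  C1: 27 − 20 = 7  (slack)
  C2: 44 − 44 = 0  (binding)
  C3: 34 − 30 = 4  (slack)
  C4: 50 − 50 = 0  (binding)
  C5: 45 − 42 = 3  (slack)

Optimal: x1 = 6, x2 = 8
Binding: C2, C4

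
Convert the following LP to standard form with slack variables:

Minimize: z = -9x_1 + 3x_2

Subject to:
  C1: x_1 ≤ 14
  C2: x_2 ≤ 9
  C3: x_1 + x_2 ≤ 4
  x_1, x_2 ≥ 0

min z = -9x_1 + 3x_2

s.t.
  x_1 + s1 = 14
  x_2 + s2 = 9
  x_1 + x_2 + s3 = 4
  x_1, x_2, s1, s2, s3 ≥ 0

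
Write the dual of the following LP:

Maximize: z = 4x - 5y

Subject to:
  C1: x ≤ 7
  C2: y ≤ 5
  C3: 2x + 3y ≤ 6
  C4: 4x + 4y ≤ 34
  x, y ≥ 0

Primal max cᵀx s.t. Ax ≤ b, x ≥ 0  →  Dual min bᵀy s.t. Aᵀy ≥ c, y ≥ 0.

Minimize: z = 7y1 + 5y2 + 6y3 + 34y4

Subject to:
  y1 + 2y3 + 4y4 ≥ 4
  y2 + 3y3 + 4y4 ≥ -5
  y1, y2, y3, y4 ≥ 0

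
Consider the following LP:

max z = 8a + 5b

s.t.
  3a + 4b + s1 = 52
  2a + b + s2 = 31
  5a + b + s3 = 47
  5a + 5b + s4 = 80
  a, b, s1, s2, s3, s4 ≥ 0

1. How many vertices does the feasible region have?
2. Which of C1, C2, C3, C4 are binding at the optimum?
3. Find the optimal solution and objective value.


1. 4
2. C1, C3
3. a = 8, b = 7, z = 99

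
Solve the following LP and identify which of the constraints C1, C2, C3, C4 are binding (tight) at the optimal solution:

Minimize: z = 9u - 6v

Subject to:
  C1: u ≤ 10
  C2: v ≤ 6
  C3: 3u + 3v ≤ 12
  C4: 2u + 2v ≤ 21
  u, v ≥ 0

At u = 0, v = 4, compute slack b - a·x for each constraint:
  C1: 10 − 0 = 10  (slack)
  C2: 6 − 4 = 2  (slack)
  C3: 12 − 12 = 0  (binding)
  C4: 21 − 8 = 13  (slack)

Optimal: u = 0, v = 4
Binding: C3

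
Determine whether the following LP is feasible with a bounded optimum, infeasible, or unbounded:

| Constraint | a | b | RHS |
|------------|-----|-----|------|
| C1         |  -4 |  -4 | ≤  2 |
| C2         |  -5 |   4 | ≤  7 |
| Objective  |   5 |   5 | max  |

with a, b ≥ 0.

Unbounded (objective can increase without bound)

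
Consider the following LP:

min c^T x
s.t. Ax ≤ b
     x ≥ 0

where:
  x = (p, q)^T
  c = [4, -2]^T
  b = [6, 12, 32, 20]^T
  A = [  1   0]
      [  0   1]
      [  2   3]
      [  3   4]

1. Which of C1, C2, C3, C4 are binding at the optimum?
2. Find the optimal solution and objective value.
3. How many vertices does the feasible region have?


1. C4
2. p = 0, q = 5, z = -10
3. 4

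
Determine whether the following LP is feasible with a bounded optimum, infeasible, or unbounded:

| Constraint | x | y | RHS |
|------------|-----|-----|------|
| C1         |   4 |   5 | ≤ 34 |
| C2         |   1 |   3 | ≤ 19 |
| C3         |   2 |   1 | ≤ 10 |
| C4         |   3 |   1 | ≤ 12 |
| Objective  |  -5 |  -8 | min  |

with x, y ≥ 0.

Feasible with a bounded optimal solution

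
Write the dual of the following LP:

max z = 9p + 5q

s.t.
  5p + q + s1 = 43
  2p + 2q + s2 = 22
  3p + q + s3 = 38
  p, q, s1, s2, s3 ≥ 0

Primal max cᵀx s.t. Ax ≤ b, x ≥ 0  →  Dual min bᵀy s.t. Aᵀy ≥ c, y ≥ 0.

Minimize: z = 43y1 + 22y2 + 38y3

Subject to:
  5y1 + 2y2 + 3y3 ≥ 9
  y1 + 2y2 + y3 ≥ 5
  y1, y2, y3 ≥ 0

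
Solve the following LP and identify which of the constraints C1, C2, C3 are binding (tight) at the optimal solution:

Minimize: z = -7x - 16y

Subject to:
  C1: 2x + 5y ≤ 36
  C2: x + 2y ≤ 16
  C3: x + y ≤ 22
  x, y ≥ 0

At x = 8, y = 4, compute slack b - a·x for each constraint:
  C1: 36 − 36 = 0  (binding)
  C2: 16 − 16 = 0  (binding)
  C3: 22 − 12 = 10  (slack)

Optimal: x = 8, y = 4
Binding: C1, C2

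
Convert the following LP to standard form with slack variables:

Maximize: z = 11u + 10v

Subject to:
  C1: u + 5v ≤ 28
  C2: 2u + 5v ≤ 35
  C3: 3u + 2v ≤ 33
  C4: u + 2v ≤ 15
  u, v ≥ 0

max z = 11u + 10v

s.t.
  u + 5v + s1 = 28
  2u + 5v + s2 = 35
  3u + 2v + s3 = 33
  u + 2v + s4 = 15
  u, v, s1, s2, s3, s4 ≥ 0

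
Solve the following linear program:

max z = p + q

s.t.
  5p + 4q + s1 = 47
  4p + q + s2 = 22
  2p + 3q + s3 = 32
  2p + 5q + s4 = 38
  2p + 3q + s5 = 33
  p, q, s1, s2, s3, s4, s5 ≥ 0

Evaluate the objective at each vertex of the feasible region:
  z(0, 0) = 0
  z(5.5, 0) = 5.5
  z(4, 6) = 10  ←
  z(0, 7.6) = 7.6
The maximum is at p = 4, q = 6.

p = 4, q = 6, z = 10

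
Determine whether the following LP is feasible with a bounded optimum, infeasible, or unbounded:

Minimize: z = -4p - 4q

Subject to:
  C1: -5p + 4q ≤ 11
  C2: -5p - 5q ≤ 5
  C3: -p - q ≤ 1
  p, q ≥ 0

Unbounded (objective can decrease without bound)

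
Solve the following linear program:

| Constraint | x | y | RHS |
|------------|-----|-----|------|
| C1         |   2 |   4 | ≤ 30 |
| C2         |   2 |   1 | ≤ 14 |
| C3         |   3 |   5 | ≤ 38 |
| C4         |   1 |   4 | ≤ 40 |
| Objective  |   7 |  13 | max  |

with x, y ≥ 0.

Evaluate the objective at each vertex of the feasible region:
  z(0, 0) = 0
  z(7, 0) = 49
  z(4.571, 4.857) = 95.14
  z(1, 7) = 98  ←
  z(0, 7.5) = 97.5
The maximum is at x = 1, y = 7.

x = 1, y = 7, z = 98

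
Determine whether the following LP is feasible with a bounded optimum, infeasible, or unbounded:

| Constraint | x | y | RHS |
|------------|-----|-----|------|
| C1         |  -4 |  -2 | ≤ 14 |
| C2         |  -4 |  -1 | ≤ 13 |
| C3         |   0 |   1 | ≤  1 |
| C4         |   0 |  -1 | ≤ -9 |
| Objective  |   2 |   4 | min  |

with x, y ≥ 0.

Infeasible (no feasible solution exists)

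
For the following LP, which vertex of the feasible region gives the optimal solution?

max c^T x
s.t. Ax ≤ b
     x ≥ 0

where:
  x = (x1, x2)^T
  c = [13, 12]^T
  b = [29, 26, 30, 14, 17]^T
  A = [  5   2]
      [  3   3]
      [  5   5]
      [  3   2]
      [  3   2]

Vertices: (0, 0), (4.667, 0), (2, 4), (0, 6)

Evaluate the objective at each vertex of the feasible region:
  z(0, 0) = 0
  z(4.667, 0) = 60.67
  z(2, 4) = 74  ←
  z(0, 6) = 72
The maximum is at x1 = 2, x2 = 4.

(2, 4)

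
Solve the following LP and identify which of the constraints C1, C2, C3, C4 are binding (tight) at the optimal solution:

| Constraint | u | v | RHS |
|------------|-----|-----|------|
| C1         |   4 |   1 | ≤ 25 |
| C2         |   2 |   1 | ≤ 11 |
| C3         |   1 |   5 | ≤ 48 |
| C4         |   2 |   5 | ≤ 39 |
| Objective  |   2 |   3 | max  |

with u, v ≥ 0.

At u = 2, v = 7, compute slack b - a·x for each constraint:
  C1: 25 − 15 = 10  (slack)
  C2: 11 − 11 = 0  (binding)
  C3: 48 − 37 = 11  (slack)
  C4: 39 − 39 = 0  (binding)

Optimal: u = 2, v = 7
Binding: C2, C4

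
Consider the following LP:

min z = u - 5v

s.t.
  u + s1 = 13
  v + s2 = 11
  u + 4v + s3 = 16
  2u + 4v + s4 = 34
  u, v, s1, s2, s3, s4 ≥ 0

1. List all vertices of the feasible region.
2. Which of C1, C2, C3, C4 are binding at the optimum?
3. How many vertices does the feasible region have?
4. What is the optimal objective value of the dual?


1. (0, 0), (13, 0), (13, 0.75), (0, 4)
2. C3
3. 4
4. -20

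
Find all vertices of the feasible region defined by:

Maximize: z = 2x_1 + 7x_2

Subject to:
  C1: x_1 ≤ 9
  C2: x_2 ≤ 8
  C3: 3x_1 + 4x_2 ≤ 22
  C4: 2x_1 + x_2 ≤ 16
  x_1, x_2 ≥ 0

(0, 0), (7.333, 0), (0, 5.5)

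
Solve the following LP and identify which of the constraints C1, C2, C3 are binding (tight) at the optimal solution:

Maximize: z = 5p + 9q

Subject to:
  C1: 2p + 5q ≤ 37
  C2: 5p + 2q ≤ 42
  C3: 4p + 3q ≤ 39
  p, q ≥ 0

At p = 6, q = 5, compute slack b - a·x for each constraint:
  C1: 37 − 37 = 0  (binding)
  C2: 42 − 40 = 2  (slack)
  C3: 39 − 39 = 0  (binding)

Optimal: p = 6, q = 5
Binding: C1, C3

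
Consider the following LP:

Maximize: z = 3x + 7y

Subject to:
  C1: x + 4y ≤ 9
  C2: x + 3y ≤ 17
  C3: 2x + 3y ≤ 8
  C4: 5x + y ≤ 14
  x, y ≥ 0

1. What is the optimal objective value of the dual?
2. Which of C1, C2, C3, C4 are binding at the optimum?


1. 17
2. C1, C3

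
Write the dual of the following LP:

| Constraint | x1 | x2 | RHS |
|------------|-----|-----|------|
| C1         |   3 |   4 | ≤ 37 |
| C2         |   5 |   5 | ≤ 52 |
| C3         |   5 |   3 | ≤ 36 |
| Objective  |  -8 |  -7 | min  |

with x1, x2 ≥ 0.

Primal min cᵀx s.t. Ax ≤ b, x ≥ 0  →  Dual max −bᵀy s.t. Aᵀy ≥ −c, y ≥ 0.

Maximize: z = -37y1 - 52y2 - 36y3

Subject to:
  3y1 + 5y2 + 5y3 ≥ 8
  4y1 + 5y2 + 3y3 ≥ 7
  y1, y2, y3 ≥ 0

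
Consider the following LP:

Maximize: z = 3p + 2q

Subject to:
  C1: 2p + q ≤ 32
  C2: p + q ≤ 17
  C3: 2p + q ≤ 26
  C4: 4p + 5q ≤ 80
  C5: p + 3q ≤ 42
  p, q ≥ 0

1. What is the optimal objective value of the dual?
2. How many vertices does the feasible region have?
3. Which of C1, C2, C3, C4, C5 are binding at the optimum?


1. 43
2. 6
3. C2, C3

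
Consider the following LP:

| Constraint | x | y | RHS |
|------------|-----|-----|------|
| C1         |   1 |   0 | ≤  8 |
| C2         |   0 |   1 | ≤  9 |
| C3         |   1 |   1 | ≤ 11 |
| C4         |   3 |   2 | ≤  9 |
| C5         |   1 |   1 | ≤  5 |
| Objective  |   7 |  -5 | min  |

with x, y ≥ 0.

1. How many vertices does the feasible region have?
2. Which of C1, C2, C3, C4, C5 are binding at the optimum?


1. 3
2. C4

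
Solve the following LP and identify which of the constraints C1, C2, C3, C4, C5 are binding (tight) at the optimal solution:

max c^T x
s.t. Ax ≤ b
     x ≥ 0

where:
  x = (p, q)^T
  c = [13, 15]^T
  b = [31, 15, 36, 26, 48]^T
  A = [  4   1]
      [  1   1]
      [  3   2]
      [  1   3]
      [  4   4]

At p = 5, q = 7, compute slack b - a·x for each constraint:
  C1: 31 − 27 = 4  (slack)
  C2: 15 − 12 = 3  (slack)
  C3: 36 − 29 = 7  (slack)
  C4: 26 − 26 = 0  (binding)
  C5: 48 − 48 = 0  (binding)

Optimal: p = 5, q = 7
Binding: C4, C5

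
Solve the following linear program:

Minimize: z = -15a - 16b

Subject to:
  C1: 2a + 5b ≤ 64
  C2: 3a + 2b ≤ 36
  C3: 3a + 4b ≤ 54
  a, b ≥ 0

Evaluate the objective at each vertex of the feasible region:
  z(0, 0) = 0
  z(12, 0) = -180
  z(6, 9) = -234  ←
  z(2, 12) = -222
  z(0, 12.8) = -204.8
The minimum is at a = 6, b = 9.

a = 6, b = 9, z = -234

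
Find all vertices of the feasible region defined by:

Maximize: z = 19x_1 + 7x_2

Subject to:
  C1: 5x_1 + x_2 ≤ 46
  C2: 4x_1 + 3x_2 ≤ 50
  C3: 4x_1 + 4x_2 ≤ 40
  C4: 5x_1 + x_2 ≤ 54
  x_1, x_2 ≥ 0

(0, 0), (9.2, 0), (9, 1), (0, 10)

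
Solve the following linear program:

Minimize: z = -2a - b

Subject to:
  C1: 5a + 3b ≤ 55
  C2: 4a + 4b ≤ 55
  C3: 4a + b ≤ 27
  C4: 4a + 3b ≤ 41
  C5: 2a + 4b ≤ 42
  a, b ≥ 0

Evaluate the objective at each vertex of the feasible region:
  z(0, 0) = 0
  z(6.75, 0) = -13.5
  z(5, 7) = -17  ←
  z(3.8, 8.6) = -16.2
  z(0, 10.5) = -10.5
The minimum is at a = 5, b = 7.

a = 5, b = 7, z = -17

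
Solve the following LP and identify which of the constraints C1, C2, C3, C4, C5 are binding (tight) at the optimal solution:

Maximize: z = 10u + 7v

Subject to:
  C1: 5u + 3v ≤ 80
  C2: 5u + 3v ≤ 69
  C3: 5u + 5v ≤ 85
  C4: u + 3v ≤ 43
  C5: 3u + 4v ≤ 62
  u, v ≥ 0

At u = 9, v = 8, compute slack b - a·x for each constraint:
  C1: 80 − 69 = 11  (slack)
  C2: 69 − 69 = 0  (binding)
  C3: 85 − 85 = 0  (binding)
  C4: 43 − 33 = 10  (slack)
  C5: 62 − 59 = 3  (slack)

Optimal: u = 9, v = 8
Binding: C2, C3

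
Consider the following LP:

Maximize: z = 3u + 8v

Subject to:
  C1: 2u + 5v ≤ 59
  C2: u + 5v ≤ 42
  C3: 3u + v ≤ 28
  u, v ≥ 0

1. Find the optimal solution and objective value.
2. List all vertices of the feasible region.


1. u = 7, v = 7, z = 77
2. (0, 0), (9.333, 0), (7, 7), (0, 8.4)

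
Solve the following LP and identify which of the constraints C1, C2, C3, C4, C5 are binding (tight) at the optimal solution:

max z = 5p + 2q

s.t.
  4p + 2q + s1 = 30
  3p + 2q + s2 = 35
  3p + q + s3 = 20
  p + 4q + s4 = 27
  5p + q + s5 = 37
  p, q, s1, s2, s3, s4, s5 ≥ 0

At p = 5, q = 5, compute slack b - a·x for each constraint:
  C1: 30 − 30 = 0  (binding)
  C2: 35 − 25 = 10  (slack)
  C3: 20 − 20 = 0  (binding)
  C4: 27 − 25 = 2  (slack)
  C5: 37 − 30 = 7  (slack)

Optimal: p = 5, q = 5
Binding: C1, C3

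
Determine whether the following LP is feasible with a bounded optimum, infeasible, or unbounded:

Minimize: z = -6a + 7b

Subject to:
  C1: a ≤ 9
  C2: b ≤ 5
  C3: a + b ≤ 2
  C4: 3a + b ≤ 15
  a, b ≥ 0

Feasible with a bounded optimal solution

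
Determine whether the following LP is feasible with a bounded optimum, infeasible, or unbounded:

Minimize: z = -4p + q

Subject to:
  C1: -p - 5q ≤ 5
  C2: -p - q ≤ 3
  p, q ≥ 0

Unbounded (objective can decrease without bound)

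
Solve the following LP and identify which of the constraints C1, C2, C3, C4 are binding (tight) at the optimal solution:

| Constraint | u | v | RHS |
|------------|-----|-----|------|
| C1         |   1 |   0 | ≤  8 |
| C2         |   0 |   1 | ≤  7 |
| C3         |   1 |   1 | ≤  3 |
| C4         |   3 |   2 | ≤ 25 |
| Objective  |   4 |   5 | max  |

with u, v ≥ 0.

At u = 0, v = 3, compute slack b - a·x for each constraint:
  C1: 8 − 0 = 8  (slack)
  C2: 7 − 3 = 4  (slack)
  C3: 3 − 3 = 0  (binding)
  C4: 25 − 6 = 19  (slack)

Optimal: u = 0, v = 3
Binding: C3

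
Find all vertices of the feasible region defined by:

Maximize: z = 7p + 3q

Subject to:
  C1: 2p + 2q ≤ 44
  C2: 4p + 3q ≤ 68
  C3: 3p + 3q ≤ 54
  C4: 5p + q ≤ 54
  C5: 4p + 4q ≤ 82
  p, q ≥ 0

(0, 0), (10.8, 0), (9, 9), (0, 18)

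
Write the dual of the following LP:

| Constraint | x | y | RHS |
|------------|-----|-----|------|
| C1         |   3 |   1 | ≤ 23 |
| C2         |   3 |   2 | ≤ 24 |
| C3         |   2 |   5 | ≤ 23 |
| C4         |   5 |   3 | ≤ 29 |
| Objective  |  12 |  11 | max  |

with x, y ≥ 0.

Primal max cᵀx s.t. Ax ≤ b, x ≥ 0  →  Dual min bᵀy s.t. Aᵀy ≥ c, y ≥ 0.

Minimize: z = 23y1 + 24y2 + 23y3 + 29y4

Subject to:
  3y1 + 3y2 + 2y3 + 5y4 ≥ 12
  y1 + 2y2 + 5y3 + 3y4 ≥ 11
  y1, y2, y3, y4 ≥ 0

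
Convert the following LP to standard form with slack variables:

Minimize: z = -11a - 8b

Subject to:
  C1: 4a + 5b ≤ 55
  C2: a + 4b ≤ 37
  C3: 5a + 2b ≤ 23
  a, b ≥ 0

min z = -11a - 8b

s.t.
  4a + 5b + s1 = 55
  a + 4b + s2 = 37
  5a + 2b + s3 = 23
  a, b, s1, s2, s3 ≥ 0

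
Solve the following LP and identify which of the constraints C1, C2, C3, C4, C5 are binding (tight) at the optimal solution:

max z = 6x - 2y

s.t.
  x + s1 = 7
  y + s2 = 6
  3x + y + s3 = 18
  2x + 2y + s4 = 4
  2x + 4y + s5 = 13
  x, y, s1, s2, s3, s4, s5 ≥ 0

At x = 2, y = 0, compute slack b - a·x for each constraint:
  C1: 7 − 2 = 5  (slack)
  C2: 6 − 0 = 6  (slack)
  C3: 18 − 6 = 12  (slack)
  C4: 4 − 4 = 0  (binding)
  C5: 13 − 4 = 9  (slack)

Optimal: x = 2, y = 0
Binding: C4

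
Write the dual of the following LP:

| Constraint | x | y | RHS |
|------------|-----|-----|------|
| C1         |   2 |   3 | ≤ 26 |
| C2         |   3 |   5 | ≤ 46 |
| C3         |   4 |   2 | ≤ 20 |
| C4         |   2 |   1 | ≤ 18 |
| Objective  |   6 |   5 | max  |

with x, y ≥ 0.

Primal max cᵀx s.t. Ax ≤ b, x ≥ 0  →  Dual min bᵀy s.t. Aᵀy ≥ c, y ≥ 0.

Minimize: z = 26y1 + 46y2 + 20y3 + 18y4

Subject to:
  2y1 + 3y2 + 4y3 + 2y4 ≥ 6
  3y1 + 5y2 + 2y3 + y4 ≥ 5
  y1, y2, y3, y4 ≥ 0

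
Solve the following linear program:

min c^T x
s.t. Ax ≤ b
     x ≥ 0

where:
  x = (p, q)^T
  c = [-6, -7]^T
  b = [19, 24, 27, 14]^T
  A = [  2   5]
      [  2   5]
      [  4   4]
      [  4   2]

Evaluate the objective at each vertex of the feasible region:
  z(0, 0) = 0
  z(3.5, 0) = -21
  z(2, 3) = -33  ←
  z(0, 3.8) = -26.6
The minimum is at p = 2, q = 3.

p = 2, q = 3, z = -33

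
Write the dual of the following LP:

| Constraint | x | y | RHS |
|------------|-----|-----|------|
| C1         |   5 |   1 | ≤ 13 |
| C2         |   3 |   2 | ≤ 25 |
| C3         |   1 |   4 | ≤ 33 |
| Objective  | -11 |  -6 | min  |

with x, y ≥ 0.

Primal min cᵀx s.t. Ax ≤ b, x ≥ 0  →  Dual max −bᵀy s.t. Aᵀy ≥ −c, y ≥ 0.

Maximize: z = -13y1 - 25y2 - 33y3

Subject to:
  5y1 + 3y2 + y3 ≥ 11
  y1 + 2y2 + 4y3 ≥ 6
  y1, y2, y3 ≥ 0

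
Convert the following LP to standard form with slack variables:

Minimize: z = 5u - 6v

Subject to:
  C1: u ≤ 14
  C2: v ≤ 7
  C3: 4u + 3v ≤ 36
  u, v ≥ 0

min z = 5u - 6v

s.t.
  u + s1 = 14
  v + s2 = 7
  4u + 3v + s3 = 36
  u, v, s1, s2, s3 ≥ 0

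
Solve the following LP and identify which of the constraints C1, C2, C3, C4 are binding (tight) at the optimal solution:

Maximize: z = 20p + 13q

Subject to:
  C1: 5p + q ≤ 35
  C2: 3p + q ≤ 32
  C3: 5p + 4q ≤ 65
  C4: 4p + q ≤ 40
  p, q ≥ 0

At p = 5, q = 10, compute slack b - a·x for each constraint:
  C1: 35 − 35 = 0  (binding)
  C2: 32 − 25 = 7  (slack)
  C3: 65 − 65 = 0  (binding)
  C4: 40 − 30 = 10  (slack)

Optimal: p = 5, q = 10
Binding: C1, C3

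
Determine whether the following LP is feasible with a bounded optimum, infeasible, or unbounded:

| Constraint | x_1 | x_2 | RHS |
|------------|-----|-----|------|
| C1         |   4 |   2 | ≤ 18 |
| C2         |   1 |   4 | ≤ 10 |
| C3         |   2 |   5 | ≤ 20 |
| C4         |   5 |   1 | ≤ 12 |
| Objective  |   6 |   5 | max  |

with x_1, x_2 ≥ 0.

Feasible with a bounded optimal solution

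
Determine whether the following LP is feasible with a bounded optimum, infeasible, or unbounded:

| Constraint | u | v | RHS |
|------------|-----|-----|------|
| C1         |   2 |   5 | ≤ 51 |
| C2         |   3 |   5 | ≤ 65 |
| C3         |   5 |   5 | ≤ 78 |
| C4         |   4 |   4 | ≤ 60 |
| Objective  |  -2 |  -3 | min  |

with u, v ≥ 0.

Feasible with a bounded optimal solution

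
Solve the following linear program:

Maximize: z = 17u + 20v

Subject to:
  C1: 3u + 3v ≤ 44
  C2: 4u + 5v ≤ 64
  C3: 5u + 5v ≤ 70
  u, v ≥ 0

Evaluate the objective at each vertex of the feasible region:
  z(0, 0) = 0
  z(14, 0) = 238
  z(6, 8) = 262  ←
  z(0, 12.8) = 256
The maximum is at u = 6, v = 8.

u = 6, v = 8, z = 262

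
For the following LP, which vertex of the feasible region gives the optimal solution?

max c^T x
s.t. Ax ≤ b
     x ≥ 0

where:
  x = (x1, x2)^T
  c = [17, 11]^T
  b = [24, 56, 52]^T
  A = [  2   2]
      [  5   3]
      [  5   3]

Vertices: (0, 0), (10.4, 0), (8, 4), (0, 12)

Evaluate the objective at each vertex of the feasible region:
  z(0, 0) = 0
  z(10.4, 0) = 176.8
  z(8, 4) = 180  ←
  z(0, 12) = 132
The maximum is at x1 = 8, x2 = 4.

(8, 4)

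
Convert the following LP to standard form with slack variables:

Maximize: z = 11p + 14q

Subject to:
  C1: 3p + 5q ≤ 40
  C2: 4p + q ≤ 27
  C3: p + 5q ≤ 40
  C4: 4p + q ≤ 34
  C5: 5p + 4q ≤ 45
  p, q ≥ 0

max z = 11p + 14q

s.t.
  3p + 5q + s1 = 40
  4p + q + s2 = 27
  p + 5q + s3 = 40
  4p + q + s4 = 34
  5p + 4q + s5 = 45
  p, q, s1, s2, s3, s4, s5 ≥ 0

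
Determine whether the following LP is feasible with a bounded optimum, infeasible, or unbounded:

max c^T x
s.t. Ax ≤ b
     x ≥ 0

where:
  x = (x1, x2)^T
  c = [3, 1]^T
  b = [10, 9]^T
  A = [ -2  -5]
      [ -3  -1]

Unbounded (objective can increase without bound)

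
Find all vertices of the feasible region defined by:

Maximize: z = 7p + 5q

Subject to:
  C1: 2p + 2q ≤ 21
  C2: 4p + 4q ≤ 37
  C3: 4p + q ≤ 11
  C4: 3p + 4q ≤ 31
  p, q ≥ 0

(0, 0), (2.75, 0), (1, 7), (0, 7.75)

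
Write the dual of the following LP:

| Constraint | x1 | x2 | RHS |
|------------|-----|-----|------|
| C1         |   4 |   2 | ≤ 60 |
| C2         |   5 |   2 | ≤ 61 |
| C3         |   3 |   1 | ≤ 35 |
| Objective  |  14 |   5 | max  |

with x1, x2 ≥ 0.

Primal max cᵀx s.t. Ax ≤ b, x ≥ 0  →  Dual min bᵀy s.t. Aᵀy ≥ c, y ≥ 0.

Minimize: z = 60y1 + 61y2 + 35y3

Subject to:
  4y1 + 5y2 + 3y3 ≥ 14
  2y1 + 2y2 + y3 ≥ 5
  y1, y2, y3 ≥ 0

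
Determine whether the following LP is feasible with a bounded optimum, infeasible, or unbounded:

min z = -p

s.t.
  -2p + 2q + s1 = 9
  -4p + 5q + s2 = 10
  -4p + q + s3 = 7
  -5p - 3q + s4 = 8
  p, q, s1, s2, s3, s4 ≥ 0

Unbounded (objective can decrease without bound)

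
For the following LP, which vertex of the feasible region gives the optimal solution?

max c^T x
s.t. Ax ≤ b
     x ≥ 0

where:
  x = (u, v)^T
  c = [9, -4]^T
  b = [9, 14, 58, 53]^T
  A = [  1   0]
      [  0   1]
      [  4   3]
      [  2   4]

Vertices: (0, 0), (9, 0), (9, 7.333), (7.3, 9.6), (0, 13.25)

Evaluate the objective at each vertex of the feasible region:
  z(0, 0) = 0
  z(9, 0) = 81  ←
  z(9, 7.333) = 51.67
  z(7.3, 9.6) = 27.3
  z(0, 13.25) = -53
The maximum is at u = 9, v = 0.

(9, 0)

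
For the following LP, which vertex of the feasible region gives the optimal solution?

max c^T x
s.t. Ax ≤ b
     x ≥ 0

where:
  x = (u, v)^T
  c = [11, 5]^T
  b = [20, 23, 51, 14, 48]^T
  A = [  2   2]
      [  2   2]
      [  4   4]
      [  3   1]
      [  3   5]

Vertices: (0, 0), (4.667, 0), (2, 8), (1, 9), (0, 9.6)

Evaluate the objective at each vertex of the feasible region:
  z(0, 0) = 0
  z(4.667, 0) = 51.33
  z(2, 8) = 62  ←
  z(1, 9) = 56
  z(0, 9.6) = 48
The maximum is at u = 2, v = 8.

(2, 8)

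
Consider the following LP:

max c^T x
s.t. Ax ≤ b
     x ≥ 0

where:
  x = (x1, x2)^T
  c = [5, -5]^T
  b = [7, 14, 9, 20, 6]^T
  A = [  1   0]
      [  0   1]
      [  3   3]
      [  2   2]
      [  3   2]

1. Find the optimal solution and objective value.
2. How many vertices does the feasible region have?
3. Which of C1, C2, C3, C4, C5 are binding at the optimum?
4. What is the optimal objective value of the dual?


1. x1 = 2, x2 = 0, z = 10
2. 3
3. C5
4. 10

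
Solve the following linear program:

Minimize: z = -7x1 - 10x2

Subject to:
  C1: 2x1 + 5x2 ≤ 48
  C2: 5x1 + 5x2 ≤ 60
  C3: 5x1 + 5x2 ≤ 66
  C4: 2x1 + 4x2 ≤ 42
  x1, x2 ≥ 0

Evaluate the objective at each vertex of the feasible region:
  z(0, 0) = 0
  z(12, 0) = -84
  z(4, 8) = -108  ←
  z(0, 9.6) = -96
The minimum is at x1 = 4, x2 = 8.

x1 = 4, x2 = 8, z = -108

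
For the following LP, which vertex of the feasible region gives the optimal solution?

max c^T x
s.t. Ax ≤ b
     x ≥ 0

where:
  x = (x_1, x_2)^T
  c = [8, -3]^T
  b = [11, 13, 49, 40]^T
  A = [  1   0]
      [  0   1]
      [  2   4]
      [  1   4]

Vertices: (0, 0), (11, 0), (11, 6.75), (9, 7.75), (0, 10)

Evaluate the objective at each vertex of the feasible region:
  z(0, 0) = 0
  z(11, 0) = 88  ←
  z(11, 6.75) = 67.75
  z(9, 7.75) = 48.75
  z(0, 10) = -30
The maximum is at x_1 = 11, x_2 = 0.

(11, 0)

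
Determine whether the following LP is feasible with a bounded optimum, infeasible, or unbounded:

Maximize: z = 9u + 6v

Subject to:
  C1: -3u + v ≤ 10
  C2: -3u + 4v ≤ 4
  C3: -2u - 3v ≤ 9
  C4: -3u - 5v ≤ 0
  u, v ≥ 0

Unbounded (objective can increase without bound)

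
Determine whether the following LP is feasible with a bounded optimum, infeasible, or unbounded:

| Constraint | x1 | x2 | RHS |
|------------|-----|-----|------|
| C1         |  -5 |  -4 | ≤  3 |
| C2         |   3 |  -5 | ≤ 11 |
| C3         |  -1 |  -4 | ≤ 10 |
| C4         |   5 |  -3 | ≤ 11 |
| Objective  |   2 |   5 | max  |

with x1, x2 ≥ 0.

Unbounded (objective can increase without bound)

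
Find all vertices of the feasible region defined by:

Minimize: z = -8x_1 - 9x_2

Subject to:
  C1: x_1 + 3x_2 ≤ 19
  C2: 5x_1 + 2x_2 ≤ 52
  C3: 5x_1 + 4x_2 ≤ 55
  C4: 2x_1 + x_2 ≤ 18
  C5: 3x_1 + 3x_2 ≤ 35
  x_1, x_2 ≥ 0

(0, 0), (9, 0), (7, 4), (0, 6.333)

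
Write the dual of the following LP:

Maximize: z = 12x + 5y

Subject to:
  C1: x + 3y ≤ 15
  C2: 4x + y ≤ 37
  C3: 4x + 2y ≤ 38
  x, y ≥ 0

Primal max cᵀx s.t. Ax ≤ b, x ≥ 0  →  Dual min bᵀy s.t. Aᵀy ≥ c, y ≥ 0.

Minimize: z = 15y1 + 37y2 + 38y3

Subject to:
  y1 + 4y2 + 4y3 ≥ 12
  3y1 + y2 + 2y3 ≥ 5
  y1, y2, y3 ≥ 0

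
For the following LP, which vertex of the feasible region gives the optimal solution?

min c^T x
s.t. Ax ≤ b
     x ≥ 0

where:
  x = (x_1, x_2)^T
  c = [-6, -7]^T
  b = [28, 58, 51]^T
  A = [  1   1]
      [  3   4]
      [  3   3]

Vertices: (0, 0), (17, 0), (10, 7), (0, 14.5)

Evaluate the objective at each vertex of the feasible region:
  z(0, 0) = 0
  z(17, 0) = -102
  z(10, 7) = -109  ←
  z(0, 14.5) = -101.5
The minimum is at x_1 = 10, x_2 = 7.

(10, 7)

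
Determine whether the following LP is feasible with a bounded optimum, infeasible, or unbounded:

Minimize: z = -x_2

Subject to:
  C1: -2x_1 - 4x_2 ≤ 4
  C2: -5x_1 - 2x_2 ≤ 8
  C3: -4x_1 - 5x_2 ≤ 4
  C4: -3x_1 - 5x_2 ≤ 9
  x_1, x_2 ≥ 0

Unbounded (objective can decrease without bound)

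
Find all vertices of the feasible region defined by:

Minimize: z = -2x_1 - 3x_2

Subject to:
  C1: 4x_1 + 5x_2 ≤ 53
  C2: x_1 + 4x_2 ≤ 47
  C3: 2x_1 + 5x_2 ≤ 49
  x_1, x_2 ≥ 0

(0, 0), (13.25, 0), (2, 9), (0, 9.8)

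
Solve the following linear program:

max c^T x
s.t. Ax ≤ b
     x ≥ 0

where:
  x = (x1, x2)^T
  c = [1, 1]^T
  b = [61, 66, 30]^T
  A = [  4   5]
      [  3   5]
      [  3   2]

Evaluate the objective at each vertex of the feasible region:
  z(0, 0) = 0
  z(10, 0) = 10
  z(4, 9) = 13  ←
  z(0, 12.2) = 12.2
The maximum is at x1 = 4, x2 = 9.

x1 = 4, x2 = 9, z = 13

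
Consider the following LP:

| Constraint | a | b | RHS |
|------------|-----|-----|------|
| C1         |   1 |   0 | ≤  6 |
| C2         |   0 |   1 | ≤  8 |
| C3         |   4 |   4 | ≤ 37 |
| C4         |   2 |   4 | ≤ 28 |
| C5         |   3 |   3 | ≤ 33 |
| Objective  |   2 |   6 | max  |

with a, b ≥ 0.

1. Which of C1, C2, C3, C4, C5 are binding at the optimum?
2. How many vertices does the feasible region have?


1. C4
2. 5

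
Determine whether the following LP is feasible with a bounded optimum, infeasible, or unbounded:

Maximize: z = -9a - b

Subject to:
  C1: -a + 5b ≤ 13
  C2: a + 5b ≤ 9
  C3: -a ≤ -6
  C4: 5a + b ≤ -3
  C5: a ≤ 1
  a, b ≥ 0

Infeasible (no feasible solution exists)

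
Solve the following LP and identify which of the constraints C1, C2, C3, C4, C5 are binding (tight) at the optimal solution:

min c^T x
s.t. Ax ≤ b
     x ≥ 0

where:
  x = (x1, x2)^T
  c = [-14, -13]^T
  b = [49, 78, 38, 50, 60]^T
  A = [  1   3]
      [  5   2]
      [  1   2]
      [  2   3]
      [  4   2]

At x1 = 10, x2 = 10, compute slack b - a·x for each constraint:
  C1: 49 − 40 = 9  (slack)
  C2: 78 − 70 = 8  (slack)
  C3: 38 − 30 = 8  (slack)
  C4: 50 − 50 = 0  (binding)
  C5: 60 − 60 = 0  (binding)

Optimal: x1 = 10, x2 = 10
Binding: C4, C5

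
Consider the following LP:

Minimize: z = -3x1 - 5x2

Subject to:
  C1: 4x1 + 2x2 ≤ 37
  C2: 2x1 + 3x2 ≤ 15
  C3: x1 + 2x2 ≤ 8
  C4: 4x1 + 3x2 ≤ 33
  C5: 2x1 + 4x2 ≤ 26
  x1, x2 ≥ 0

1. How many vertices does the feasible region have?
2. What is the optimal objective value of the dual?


1. 4
2. -23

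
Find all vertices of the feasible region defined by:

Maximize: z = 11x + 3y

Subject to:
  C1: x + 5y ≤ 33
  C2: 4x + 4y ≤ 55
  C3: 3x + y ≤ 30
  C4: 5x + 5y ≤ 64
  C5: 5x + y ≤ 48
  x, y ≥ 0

(0, 0), (9.6, 0), (9, 3), (8.6, 4.2), (7.75, 5.05), (0, 6.6)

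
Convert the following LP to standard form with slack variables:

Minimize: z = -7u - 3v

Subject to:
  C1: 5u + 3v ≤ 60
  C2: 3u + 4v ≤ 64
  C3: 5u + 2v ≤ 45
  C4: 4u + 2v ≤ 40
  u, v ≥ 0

min z = -7u - 3v

s.t.
  5u + 3v + s1 = 60
  3u + 4v + s2 = 64
  5u + 2v + s3 = 45
  4u + 2v + s4 = 40
  u, v, s1, s2, s3, s4 ≥ 0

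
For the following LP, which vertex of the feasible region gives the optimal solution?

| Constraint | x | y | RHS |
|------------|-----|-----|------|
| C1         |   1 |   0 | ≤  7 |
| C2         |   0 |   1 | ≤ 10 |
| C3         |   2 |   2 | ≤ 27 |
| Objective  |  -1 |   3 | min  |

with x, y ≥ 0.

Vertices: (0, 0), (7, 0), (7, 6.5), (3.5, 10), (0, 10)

Evaluate the objective at each vertex of the feasible region:
  z(0, 0) = 0
  z(7, 0) = -7  ←
  z(7, 6.5) = 12.5
  z(3.5, 10) = 26.5
  z(0, 10) = 30
The minimum is at x = 7, y = 0.

(7, 0)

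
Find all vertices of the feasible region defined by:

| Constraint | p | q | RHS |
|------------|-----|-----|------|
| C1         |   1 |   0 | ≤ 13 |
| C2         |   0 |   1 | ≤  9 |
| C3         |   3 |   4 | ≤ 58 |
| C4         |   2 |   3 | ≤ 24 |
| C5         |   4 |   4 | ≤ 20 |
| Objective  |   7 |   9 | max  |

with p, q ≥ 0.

(0, 0), (5, 0), (0, 5)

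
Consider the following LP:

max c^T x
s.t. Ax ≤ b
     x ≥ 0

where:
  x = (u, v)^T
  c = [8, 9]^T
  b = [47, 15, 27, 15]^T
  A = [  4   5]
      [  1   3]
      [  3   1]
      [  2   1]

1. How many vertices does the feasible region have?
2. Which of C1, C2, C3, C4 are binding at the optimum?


1. 4
2. C2, C4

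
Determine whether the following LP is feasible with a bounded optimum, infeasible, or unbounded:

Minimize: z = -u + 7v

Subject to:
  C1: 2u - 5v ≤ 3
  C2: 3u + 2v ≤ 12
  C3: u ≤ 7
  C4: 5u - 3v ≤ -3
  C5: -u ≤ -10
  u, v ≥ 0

Infeasible (no feasible solution exists)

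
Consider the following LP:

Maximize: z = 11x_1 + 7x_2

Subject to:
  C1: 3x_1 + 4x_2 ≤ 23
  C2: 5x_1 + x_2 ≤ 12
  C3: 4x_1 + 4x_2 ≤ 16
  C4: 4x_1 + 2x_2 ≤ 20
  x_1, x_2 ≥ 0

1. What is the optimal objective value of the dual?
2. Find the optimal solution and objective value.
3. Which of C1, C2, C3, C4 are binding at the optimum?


1. 36
2. x_1 = 2, x_2 = 2, z = 36
3. C2, C3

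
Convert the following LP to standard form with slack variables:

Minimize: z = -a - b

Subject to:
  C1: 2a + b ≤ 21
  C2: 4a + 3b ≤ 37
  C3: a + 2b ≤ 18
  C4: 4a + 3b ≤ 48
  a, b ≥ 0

min z = -a - b

s.t.
  2a + b + s1 = 21
  4a + 3b + s2 = 37
  a + 2b + s3 = 18
  4a + 3b + s4 = 48
  a, b, s1, s2, s3, s4 ≥ 0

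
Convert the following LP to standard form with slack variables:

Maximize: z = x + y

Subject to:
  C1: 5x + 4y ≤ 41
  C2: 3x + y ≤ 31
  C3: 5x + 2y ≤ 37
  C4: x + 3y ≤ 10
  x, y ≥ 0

max z = x + y

s.t.
  5x + 4y + s1 = 41
  3x + y + s2 = 31
  5x + 2y + s3 = 37
  x + 3y + s4 = 10
  x, y, s1, s2, s3, s4 ≥ 0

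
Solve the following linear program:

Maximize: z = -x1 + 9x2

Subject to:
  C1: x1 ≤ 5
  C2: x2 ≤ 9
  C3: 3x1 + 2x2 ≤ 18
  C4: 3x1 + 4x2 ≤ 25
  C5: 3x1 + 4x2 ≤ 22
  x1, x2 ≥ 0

Evaluate the objective at each vertex of the feasible region:
  z(0, 0) = 0
  z(5, 0) = -5
  z(5, 1.5) = 8.5
  z(4.667, 2) = 13.33
  z(0, 5.5) = 49.5  ←
The maximum is at x1 = 0, x2 = 5.5.

x1 = 0, x2 = 5.5, z = 49.5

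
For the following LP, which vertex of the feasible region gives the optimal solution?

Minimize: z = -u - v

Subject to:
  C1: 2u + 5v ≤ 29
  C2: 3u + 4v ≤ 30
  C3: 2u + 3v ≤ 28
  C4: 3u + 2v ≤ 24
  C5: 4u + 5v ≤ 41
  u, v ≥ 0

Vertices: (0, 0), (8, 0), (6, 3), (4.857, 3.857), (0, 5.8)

Evaluate the objective at each vertex of the feasible region:
  z(0, 0) = 0
  z(8, 0) = -8
  z(6, 3) = -9  ←
  z(4.857, 3.857) = -8.714
  z(0, 5.8) = -5.8
The minimum is at u = 6, v = 3.

(6, 3)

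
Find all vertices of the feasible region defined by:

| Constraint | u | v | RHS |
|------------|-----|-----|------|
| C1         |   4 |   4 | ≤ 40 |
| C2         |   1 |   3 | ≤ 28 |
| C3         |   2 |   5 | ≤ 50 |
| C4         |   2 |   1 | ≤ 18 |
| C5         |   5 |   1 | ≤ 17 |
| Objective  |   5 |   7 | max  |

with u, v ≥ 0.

(0, 0), (3.4, 0), (1.75, 8.25), (1, 9), (0, 9.333)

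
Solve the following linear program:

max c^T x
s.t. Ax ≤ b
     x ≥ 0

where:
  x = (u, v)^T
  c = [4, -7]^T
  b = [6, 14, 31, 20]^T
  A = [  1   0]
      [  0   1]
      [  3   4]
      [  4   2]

Evaluate the objective at each vertex of the feasible region:
  z(0, 0) = 0
  z(5, 0) = 20  ←
  z(1.8, 6.4) = -37.6
  z(0, 7.75) = -54.25
The maximum is at u = 5, v = 0.

u = 5, v = 0, z = 20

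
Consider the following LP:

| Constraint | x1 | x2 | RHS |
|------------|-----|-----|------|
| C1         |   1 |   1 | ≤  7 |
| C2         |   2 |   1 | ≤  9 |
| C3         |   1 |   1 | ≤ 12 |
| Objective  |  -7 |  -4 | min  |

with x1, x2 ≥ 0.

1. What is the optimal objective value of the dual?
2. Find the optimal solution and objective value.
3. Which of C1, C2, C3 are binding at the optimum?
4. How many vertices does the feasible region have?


1. -34
2. x1 = 2, x2 = 5, z = -34
3. C1, C2
4. 4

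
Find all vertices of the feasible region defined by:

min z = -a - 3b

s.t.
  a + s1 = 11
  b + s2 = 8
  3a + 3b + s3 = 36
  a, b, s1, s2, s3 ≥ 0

(0, 0), (11, 0), (11, 1), (4, 8), (0, 8)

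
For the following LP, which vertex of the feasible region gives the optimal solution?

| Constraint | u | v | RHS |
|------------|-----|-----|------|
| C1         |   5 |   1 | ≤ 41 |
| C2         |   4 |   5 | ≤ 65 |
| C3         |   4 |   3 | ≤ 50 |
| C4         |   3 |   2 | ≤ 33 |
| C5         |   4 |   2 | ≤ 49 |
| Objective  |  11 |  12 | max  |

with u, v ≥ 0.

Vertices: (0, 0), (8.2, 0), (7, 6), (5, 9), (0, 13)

Evaluate the objective at each vertex of the feasible region:
  z(0, 0) = 0
  z(8.2, 0) = 90.2
  z(7, 6) = 149
  z(5, 9) = 163  ←
  z(0, 13) = 156
The maximum is at u = 5, v = 9.

(5, 9)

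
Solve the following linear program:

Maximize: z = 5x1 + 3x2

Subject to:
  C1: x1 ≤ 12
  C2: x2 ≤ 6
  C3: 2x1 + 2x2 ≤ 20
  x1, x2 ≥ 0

Evaluate the objective at each vertex of the feasible region:
  z(0, 0) = 0
  z(10, 0) = 50  ←
  z(4, 6) = 38
  z(0, 6) = 18
The maximum is at x1 = 10, x2 = 0.

x1 = 10, x2 = 0, z = 50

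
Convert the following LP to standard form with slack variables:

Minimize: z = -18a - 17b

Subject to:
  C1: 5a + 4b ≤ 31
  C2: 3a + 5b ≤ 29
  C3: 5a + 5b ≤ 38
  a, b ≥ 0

min z = -18a - 17b

s.t.
  5a + 4b + s1 = 31
  3a + 5b + s2 = 29
  5a + 5b + s3 = 38
  a, b, s1, s2, s3 ≥ 0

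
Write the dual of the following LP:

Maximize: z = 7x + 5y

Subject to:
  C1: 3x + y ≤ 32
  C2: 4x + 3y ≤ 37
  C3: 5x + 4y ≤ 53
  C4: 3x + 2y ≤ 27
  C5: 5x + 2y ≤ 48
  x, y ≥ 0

Primal max cᵀx s.t. Ax ≤ b, x ≥ 0  →  Dual min bᵀy s.t. Aᵀy ≥ c, y ≥ 0.

Minimize: z = 32y1 + 37y2 + 53y3 + 27y4 + 48y5

Subject to:
  3y1 + 4y2 + 5y3 + 3y4 + 5y5 ≥ 7
  y1 + 3y2 + 4y3 + 2y4 + 2y5 ≥ 5
  y1, y2, y3, y4, y5 ≥ 0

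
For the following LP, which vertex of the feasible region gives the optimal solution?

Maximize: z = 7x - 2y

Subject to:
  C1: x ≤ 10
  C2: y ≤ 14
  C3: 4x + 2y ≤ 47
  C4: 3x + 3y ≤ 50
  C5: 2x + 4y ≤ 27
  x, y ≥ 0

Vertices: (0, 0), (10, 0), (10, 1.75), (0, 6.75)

Evaluate the objective at each vertex of the feasible region:
  z(0, 0) = 0
  z(10, 0) = 70  ←
  z(10, 1.75) = 66.5
  z(0, 6.75) = -13.5
The maximum is at x = 10, y = 0.

(10, 0)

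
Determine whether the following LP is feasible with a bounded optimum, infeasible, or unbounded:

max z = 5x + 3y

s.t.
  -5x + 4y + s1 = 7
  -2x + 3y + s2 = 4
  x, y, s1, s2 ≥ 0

Unbounded (objective can increase without bound)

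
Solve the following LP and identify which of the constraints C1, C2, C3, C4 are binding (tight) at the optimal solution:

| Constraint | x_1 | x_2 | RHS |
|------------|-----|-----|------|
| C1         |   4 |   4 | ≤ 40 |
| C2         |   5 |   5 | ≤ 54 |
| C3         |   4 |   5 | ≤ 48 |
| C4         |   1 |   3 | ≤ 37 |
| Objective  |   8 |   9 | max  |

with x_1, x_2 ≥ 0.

At x_1 = 2, x_2 = 8, compute slack b - a·x for each constraint:
  C1: 40 − 40 = 0  (binding)
  C2: 54 − 50 = 4  (slack)
  C3: 48 − 48 = 0  (binding)
  C4: 37 − 26 = 11  (slack)

Optimal: x_1 = 2, x_2 = 8
Binding: C1, C3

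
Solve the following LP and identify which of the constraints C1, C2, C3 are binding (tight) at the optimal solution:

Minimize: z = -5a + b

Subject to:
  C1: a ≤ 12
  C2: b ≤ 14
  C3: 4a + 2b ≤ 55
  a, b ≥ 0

At a = 12, b = 0, compute slack b - a·x for each constraint:
  C1: 12 − 12 = 0  (binding)
  C2: 14 − 0 = 14  (slack)
  C3: 55 − 48 = 7  (slack)

Optimal: a = 12, b = 0
Binding: C1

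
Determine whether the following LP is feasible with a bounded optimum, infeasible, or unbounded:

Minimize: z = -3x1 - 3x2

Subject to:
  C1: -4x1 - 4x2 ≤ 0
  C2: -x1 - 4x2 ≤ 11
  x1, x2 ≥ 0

Unbounded (objective can decrease without bound)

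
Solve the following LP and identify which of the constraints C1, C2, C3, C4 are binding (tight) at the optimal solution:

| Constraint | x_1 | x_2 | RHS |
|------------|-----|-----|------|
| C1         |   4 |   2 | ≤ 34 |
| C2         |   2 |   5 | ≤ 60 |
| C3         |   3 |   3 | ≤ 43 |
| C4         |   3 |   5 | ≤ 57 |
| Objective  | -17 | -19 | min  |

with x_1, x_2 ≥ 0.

At x_1 = 4, x_2 = 9, compute slack b - a·x for each constraint:
  C1: 34 − 34 = 0  (binding)
  C2: 60 − 53 = 7  (slack)
  C3: 43 − 39 = 4  (slack)
  C4: 57 − 57 = 0  (binding)

Optimal: x_1 = 4, x_2 = 9
Binding: C1, C4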